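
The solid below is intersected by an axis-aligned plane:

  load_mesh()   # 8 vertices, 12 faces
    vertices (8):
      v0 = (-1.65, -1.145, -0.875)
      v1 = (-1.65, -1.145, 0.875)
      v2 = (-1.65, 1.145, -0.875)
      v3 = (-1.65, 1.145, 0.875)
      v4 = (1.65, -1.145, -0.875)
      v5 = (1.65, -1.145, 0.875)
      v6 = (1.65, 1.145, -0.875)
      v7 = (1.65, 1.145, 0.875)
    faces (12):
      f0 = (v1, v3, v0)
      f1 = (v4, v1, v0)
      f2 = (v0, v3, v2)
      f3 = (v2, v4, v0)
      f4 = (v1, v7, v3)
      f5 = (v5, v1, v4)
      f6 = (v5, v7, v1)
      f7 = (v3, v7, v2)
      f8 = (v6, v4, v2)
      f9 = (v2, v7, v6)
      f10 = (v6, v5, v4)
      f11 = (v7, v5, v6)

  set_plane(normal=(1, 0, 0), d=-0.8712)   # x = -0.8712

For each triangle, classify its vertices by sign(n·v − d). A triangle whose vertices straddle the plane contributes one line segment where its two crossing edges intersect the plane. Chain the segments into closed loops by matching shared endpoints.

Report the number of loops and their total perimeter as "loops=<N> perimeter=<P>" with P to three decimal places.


loops=1 perimeter=8.080

Straddling triangles (8 of 12):
  (v4,v1,v0) [+--] → (-0.8712, -1.145, 0.462)–(-0.8712, -1.145, -0.875)  len=1.3370
  (v2,v4,v0) [-+-] → (-0.8712, 0.60456, -0.875)–(-0.8712, -1.145, -0.875)  len=1.7496
  (v1,v7,v3) [-+-] → (-0.8712, -0.60456, 0.875)–(-0.8712, 1.145, 0.875)  len=1.7496
  (v5,v1,v4) [+-+] → (-0.8712, -1.145, 0.875)–(-0.8712, -1.145, 0.462)  len=0.4130
  (v5,v7,v1) [++-] → (-0.8712, -0.60456, 0.875)–(-0.8712, -1.145, 0.875)  len=0.5404
  (v3,v7,v2) [-+-] → (-0.8712, 1.145, 0.875)–(-0.8712, 1.145, -0.462)  len=1.3370
  (v6,v4,v2) [++-] → (-0.8712, 0.60456, -0.875)–(-0.8712, 1.145, -0.875)  len=0.5404
  (v2,v7,v6) [-++] → (-0.8712, 1.145, -0.462)–(-0.8712, 1.145, -0.875)  len=0.4130

Chained into 1 loop(s):
  loop 1: 8 segments, perimeter = 8.0800
Total perimeter = 8.080


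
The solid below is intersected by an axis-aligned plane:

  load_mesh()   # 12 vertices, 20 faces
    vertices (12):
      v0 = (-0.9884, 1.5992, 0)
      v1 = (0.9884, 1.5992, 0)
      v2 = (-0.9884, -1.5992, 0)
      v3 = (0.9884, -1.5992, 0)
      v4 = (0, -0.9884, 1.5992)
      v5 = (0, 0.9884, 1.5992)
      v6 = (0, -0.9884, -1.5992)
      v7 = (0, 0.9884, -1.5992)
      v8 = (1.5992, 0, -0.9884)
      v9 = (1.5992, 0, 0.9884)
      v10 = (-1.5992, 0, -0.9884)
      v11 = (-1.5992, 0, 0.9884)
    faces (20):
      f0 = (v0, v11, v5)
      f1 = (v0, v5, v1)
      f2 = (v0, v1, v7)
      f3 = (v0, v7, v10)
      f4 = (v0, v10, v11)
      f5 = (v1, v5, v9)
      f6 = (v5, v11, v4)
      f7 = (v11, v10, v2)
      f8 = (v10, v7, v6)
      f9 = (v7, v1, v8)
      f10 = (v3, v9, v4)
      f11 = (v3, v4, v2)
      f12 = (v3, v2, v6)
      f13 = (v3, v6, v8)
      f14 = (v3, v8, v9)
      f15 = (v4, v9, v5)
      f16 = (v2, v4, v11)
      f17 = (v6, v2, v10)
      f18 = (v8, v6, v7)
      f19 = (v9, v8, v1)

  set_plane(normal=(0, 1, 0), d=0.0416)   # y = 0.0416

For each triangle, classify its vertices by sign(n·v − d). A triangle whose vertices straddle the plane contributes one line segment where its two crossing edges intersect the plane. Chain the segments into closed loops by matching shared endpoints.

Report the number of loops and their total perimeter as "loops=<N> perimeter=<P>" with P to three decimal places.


Straddling triangles (10 of 20):
  (v0,v11,v5) [+-+] → (-1.58331, 0.0416, 0.962689)–(-1.53189, 0.0416, 1.01411)  len=0.0727
  (v0,v7,v10) [++-] → (-1.53189, 0.0416, -1.01411)–(-1.58331, 0.0416, -0.962689)  len=0.0727
  (v0,v10,v11) [+--] → (-1.58331, 0.0416, -0.962689)–(-1.58331, 0.0416, 0.962689)  len=1.9254
  (v1,v5,v9) [++-] → (1.53189, 0.0416, 1.01411)–(1.58331, 0.0416, 0.962689)  len=0.0727
  (v5,v11,v4) [+--] → (-1.53189, 0.0416, 1.01411)–(0, 0.0416, 1.5992)  len=1.6398
  (v10,v7,v6) [-+-] → (-1.53189, 0.0416, -1.01411)–(0, 0.0416, -1.5992)  len=1.6398
  (v7,v1,v8) [++-] → (1.58331, 0.0416, -0.962689)–(1.53189, 0.0416, -1.01411)  len=0.0727
  (v4,v9,v5) [--+] → (1.53189, 0.0416, 1.01411)–(0, 0.0416, 1.5992)  len=1.6398
  (v8,v6,v7) [--+] → (0, 0.0416, -1.5992)–(1.53189, 0.0416, -1.01411)  len=1.6398
  (v9,v8,v1) [--+] → (1.58331, 0.0416, -0.962689)–(1.58331, 0.0416, 0.962689)  len=1.9254

Chained into 1 loop(s):
  loop 1: 10 segments, perimeter = 10.7009
Total perimeter = 10.701

loops=1 perimeter=10.701


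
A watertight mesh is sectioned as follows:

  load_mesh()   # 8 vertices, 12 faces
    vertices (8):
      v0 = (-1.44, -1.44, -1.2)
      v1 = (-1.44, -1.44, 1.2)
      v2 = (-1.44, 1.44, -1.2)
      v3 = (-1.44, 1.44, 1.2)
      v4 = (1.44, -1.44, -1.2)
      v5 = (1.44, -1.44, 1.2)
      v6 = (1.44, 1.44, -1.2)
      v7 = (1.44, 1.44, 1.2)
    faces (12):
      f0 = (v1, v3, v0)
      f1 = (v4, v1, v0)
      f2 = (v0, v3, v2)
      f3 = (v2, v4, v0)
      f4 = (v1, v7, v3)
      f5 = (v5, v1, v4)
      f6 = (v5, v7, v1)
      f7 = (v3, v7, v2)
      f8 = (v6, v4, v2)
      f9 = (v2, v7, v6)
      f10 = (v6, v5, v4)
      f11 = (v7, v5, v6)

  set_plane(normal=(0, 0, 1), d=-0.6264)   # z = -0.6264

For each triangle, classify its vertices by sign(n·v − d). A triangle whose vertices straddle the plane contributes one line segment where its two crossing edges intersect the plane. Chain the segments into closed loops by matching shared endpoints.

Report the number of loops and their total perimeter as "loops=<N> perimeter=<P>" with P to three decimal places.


loops=1 perimeter=11.520

Straddling triangles (8 of 12):
  (v1,v3,v0) [++-] → (-1.44, -0.75168, -0.6264)–(-1.44, -1.44, -0.6264)  len=0.6883
  (v4,v1,v0) [-+-] → (0.75168, -1.44, -0.6264)–(-1.44, -1.44, -0.6264)  len=2.1917
  (v0,v3,v2) [-+-] → (-1.44, -0.75168, -0.6264)–(-1.44, 1.44, -0.6264)  len=2.1917
  (v5,v1,v4) [++-] → (0.75168, -1.44, -0.6264)–(1.44, -1.44, -0.6264)  len=0.6883
  (v3,v7,v2) [++-] → (-0.75168, 1.44, -0.6264)–(-1.44, 1.44, -0.6264)  len=0.6883
  (v2,v7,v6) [-+-] → (-0.75168, 1.44, -0.6264)–(1.44, 1.44, -0.6264)  len=2.1917
  (v6,v5,v4) [-+-] → (1.44, 0.75168, -0.6264)–(1.44, -1.44, -0.6264)  len=2.1917
  (v7,v5,v6) [++-] → (1.44, 0.75168, -0.6264)–(1.44, 1.44, -0.6264)  len=0.6883

Chained into 1 loop(s):
  loop 1: 8 segments, perimeter = 11.5200
Total perimeter = 11.520


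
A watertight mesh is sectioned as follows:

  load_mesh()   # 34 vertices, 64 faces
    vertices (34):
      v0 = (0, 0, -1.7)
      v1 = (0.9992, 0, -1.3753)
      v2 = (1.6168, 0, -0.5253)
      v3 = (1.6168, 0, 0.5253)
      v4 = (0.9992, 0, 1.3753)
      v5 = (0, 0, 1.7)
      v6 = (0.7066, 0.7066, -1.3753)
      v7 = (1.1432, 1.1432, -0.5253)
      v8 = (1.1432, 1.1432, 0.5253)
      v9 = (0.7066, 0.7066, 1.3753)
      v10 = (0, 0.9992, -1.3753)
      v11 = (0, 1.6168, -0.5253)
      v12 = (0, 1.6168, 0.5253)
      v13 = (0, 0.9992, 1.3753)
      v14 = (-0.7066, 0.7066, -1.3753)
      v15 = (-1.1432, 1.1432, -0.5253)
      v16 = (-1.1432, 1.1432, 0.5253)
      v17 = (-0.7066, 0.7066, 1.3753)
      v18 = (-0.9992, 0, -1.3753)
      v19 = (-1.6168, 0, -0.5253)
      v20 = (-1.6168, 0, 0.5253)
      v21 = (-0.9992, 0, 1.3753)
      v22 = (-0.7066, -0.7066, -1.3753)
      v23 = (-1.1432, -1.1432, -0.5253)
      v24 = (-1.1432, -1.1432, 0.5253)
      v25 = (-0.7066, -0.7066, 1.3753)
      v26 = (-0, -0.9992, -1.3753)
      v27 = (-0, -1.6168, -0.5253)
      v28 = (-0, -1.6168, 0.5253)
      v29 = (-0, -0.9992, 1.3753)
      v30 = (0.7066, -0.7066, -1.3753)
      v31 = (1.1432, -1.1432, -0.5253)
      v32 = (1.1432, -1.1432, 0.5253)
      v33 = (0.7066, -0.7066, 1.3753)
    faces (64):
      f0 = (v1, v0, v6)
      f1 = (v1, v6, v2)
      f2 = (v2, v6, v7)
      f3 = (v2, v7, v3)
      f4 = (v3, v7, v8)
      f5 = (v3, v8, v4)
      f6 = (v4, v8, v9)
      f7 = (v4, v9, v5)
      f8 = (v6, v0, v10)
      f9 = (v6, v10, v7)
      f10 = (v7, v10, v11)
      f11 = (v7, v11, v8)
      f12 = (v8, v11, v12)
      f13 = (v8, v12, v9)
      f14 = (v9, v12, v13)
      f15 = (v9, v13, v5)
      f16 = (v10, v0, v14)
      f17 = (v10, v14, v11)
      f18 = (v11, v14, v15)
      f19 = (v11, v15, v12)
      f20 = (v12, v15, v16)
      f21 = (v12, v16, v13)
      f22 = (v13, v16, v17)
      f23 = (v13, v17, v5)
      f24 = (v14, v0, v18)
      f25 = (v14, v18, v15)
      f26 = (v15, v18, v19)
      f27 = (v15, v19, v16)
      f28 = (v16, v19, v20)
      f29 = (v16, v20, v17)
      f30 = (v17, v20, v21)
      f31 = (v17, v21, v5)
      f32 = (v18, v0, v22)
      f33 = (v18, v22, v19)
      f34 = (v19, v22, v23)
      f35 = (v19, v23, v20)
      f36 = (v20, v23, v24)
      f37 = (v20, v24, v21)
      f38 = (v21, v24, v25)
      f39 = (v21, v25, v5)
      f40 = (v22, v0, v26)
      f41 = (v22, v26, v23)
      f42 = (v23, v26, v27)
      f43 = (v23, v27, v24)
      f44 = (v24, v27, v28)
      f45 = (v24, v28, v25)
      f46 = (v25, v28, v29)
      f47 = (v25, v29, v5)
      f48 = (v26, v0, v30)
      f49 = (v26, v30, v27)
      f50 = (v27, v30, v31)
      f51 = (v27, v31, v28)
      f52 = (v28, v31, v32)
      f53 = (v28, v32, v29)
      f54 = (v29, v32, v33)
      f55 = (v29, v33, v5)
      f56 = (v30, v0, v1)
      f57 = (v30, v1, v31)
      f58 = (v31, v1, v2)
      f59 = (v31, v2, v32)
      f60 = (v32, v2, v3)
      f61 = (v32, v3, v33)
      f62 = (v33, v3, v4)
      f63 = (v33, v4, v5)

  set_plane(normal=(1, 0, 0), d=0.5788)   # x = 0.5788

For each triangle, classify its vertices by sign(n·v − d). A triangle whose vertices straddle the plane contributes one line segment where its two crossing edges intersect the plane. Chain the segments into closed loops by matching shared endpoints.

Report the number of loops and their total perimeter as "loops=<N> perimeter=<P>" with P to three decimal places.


Straddling triangles (20 of 64):
  (v1,v0,v6) [+-+] → (0.5788, 0, -1.51191)–(0.5788, 0.5788, -1.43403)  len=0.5840
  (v4,v9,v5) [++-] → (0.5788, 0.5788, 1.43403)–(0.5788, 0, 1.51191)  len=0.5840
  (v6,v0,v10) [+--] → (0.5788, 0.5788, -1.43403)–(0.5788, 0.759521, -1.3753)  len=0.1900
  (v6,v10,v7) [+-+] → (0.5788, 0.759521, -1.3753)–(0.5788, 1.07211, -0.944947)  len=0.5319
  (v7,v10,v11) [+--] → (0.5788, 1.07211, -0.944947)–(0.5788, 1.37702, -0.5253)  len=0.5187
  (v7,v11,v8) [+-+] → (0.5788, 1.37702, -0.5253)–(0.5788, 1.37702, 0.00661679)  len=0.5319
  (v8,v11,v12) [+--] → (0.5788, 1.37702, 0.00661679)–(0.5788, 1.37702, 0.5253)  len=0.5187
  (v8,v12,v9) [+-+] → (0.5788, 1.37702, 0.5253)–(0.5788, 0.871224, 1.22156)  len=0.8606
  (v9,v12,v13) [+--] → (0.5788, 0.871224, 1.22156)–(0.5788, 0.759521, 1.3753)  len=0.1900
  (v9,v13,v5) [+--] → (0.5788, 0.759521, 1.3753)–(0.5788, 0.5788, 1.43403)  len=0.1900
  (v26,v0,v30) [--+] → (0.5788, -0.5788, -1.43403)–(0.5788, -0.759521, -1.3753)  len=0.1900
  (v26,v30,v27) [-+-] → (0.5788, -0.759521, -1.3753)–(0.5788, -0.871224, -1.22156)  len=0.1900
  (v27,v30,v31) [-++] → (0.5788, -0.871224, -1.22156)–(0.5788, -1.37702, -0.5253)  len=0.8606
  (v27,v31,v28) [-+-] → (0.5788, -1.37702, -0.5253)–(0.5788, -1.37702, -0.00661679)  len=0.5187
  (v28,v31,v32) [-++] → (0.5788, -1.37702, -0.00661679)–(0.5788, -1.37702, 0.5253)  len=0.5319
  (v28,v32,v29) [-+-] → (0.5788, -1.37702, 0.5253)–(0.5788, -1.07211, 0.944947)  len=0.5187
  (v29,v32,v33) [-++] → (0.5788, -1.07211, 0.944947)–(0.5788, -0.759521, 1.3753)  len=0.5319
  (v29,v33,v5) [-+-] → (0.5788, -0.759521, 1.3753)–(0.5788, -0.5788, 1.43403)  len=0.1900
  (v30,v0,v1) [+-+] → (0.5788, -0.5788, -1.43403)–(0.5788, 0, -1.51191)  len=0.5840
  (v33,v4,v5) [++-] → (0.5788, 0, 1.51191)–(0.5788, -0.5788, 1.43403)  len=0.5840

Chained into 1 loop(s):
  loop 1: 20 segments, perimeter = 9.3998
Total perimeter = 9.400

loops=1 perimeter=9.400


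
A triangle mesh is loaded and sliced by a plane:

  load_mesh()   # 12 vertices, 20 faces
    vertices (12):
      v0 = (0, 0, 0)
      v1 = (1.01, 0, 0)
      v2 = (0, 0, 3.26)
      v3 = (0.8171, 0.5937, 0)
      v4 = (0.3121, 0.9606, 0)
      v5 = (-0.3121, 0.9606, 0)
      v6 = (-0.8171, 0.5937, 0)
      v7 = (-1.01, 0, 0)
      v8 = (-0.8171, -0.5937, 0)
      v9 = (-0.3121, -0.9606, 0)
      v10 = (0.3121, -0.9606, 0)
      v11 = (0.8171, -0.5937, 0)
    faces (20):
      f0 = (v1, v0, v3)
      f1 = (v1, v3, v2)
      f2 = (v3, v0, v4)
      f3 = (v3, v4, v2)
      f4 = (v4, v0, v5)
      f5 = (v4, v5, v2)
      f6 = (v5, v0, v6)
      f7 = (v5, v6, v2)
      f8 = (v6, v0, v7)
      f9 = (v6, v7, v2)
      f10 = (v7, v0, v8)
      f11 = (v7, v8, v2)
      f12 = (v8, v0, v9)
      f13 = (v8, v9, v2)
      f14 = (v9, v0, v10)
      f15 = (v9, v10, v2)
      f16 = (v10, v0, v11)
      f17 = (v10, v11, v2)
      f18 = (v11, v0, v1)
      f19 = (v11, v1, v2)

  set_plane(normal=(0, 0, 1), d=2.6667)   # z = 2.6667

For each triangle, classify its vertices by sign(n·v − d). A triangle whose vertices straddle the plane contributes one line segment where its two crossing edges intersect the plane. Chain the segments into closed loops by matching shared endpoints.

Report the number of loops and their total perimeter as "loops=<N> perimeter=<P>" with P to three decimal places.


Straddling triangles (10 of 20):
  (v1,v3,v2) [--+] → (0.148707, 0.10805, 2.6667)–(0.183814, 0, 2.6667)  len=0.1136
  (v3,v4,v2) [--+] → (0.0568003, 0.174823, 2.6667)–(0.148707, 0.10805, 2.6667)  len=0.1136
  (v4,v5,v2) [--+] → (-0.0568003, 0.174823, 2.6667)–(0.0568003, 0.174823, 2.6667)  len=0.1136
  (v5,v6,v2) [--+] → (-0.148707, 0.10805, 2.6667)–(-0.0568003, 0.174823, 2.6667)  len=0.1136
  (v6,v7,v2) [--+] → (-0.183814, 0, 2.6667)–(-0.148707, 0.10805, 2.6667)  len=0.1136
  (v7,v8,v2) [--+] → (-0.148707, -0.10805, 2.6667)–(-0.183814, 0, 2.6667)  len=0.1136
  (v8,v9,v2) [--+] → (-0.0568003, -0.174823, 2.6667)–(-0.148707, -0.10805, 2.6667)  len=0.1136
  (v9,v10,v2) [--+] → (0.0568003, -0.174823, 2.6667)–(-0.0568003, -0.174823, 2.6667)  len=0.1136
  (v10,v11,v2) [--+] → (0.148707, -0.10805, 2.6667)–(0.0568003, -0.174823, 2.6667)  len=0.1136
  (v11,v1,v2) [--+] → (0.183814, 0, 2.6667)–(0.148707, -0.10805, 2.6667)  len=0.1136

Chained into 1 loop(s):
  loop 1: 10 segments, perimeter = 1.1361
Total perimeter = 1.136

loops=1 perimeter=1.136


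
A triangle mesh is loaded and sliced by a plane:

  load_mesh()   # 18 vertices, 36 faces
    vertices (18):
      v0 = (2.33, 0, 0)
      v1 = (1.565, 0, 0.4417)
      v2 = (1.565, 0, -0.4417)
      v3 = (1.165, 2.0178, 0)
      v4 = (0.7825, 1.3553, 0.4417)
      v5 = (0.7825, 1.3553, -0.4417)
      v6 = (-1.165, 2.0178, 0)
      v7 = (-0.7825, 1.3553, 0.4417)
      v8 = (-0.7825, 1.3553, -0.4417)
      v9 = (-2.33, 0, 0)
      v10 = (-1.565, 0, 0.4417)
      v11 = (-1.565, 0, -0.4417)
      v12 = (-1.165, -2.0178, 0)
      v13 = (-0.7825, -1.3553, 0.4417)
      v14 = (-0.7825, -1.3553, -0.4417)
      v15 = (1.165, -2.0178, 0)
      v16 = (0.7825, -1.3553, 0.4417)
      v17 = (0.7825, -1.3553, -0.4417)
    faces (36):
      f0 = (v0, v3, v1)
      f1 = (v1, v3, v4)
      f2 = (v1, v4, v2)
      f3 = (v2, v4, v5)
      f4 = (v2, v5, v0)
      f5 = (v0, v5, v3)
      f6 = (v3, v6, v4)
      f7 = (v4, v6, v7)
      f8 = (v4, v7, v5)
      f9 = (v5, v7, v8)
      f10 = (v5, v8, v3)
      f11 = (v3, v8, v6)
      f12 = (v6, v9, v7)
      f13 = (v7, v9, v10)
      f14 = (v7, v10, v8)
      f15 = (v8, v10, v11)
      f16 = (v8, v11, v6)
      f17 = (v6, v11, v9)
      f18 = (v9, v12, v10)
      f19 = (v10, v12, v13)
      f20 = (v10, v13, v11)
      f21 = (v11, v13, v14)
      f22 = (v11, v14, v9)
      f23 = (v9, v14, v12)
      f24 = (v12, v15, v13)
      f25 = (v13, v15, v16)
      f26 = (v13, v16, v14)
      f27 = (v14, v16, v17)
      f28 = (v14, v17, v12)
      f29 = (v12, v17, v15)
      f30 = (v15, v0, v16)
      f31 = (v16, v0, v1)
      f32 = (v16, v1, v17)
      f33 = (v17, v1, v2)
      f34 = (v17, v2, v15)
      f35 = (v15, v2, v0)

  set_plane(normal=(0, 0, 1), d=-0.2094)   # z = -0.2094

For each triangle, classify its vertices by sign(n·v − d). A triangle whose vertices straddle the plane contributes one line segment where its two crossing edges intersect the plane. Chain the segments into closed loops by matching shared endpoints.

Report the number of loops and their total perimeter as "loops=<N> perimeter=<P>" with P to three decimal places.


Straddling triangles (24 of 36):
  (v1,v4,v2) [++-] → (1.35923, 0.356391, -0.2094)–(1.565, 0, -0.2094)  len=0.4115
  (v2,v4,v5) [-+-] → (1.35923, 0.356391, -0.2094)–(0.7825, 1.3553, -0.2094)  len=1.1534
  (v2,v5,v0) [--+] → (1.59637, 0.642517, -0.2094)–(1.96733, 0, -0.2094)  len=0.7419
  (v0,v5,v3) [+-+] → (1.59637, 0.642517, -0.2094)–(0.983665, 1.70372, -0.2094)  len=1.2254
  (v4,v7,v5) [++-] → (0.370966, 1.3553, -0.2094)–(0.7825, 1.3553, -0.2094)  len=0.4115
  (v5,v7,v8) [-+-] → (0.370966, 1.3553, -0.2094)–(-0.7825, 1.3553, -0.2094)  len=1.1535
  (v5,v8,v3) [--+] → (0.241734, 1.70372, -0.2094)–(0.983665, 1.70372, -0.2094)  len=0.7419
  (v3,v8,v6) [+-+] → (0.241734, 1.70372, -0.2094)–(-0.983665, 1.70372, -0.2094)  len=1.2254
  (v7,v10,v8) [++-] → (-0.988267, 0.998909, -0.2094)–(-0.7825, 1.3553, -0.2094)  len=0.4115
  (v8,v10,v11) [-+-] → (-0.988267, 0.998909, -0.2094)–(-1.565, 0, -0.2094)  len=1.1534
  (v8,v11,v6) [--+] → (-1.35463, 1.06121, -0.2094)–(-0.983665, 1.70372, -0.2094)  len=0.7419
  (v6,v11,v9) [+-+] → (-1.35463, 1.06121, -0.2094)–(-1.96733, 0, -0.2094)  len=1.2254
  (v10,v13,v11) [++-] → (-1.35923, -0.356391, -0.2094)–(-1.565, 0, -0.2094)  len=0.4115
  (v11,v13,v14) [-+-] → (-1.35923, -0.356391, -0.2094)–(-0.7825, -1.3553, -0.2094)  len=1.1534
  (v11,v14,v9) [--+] → (-1.59637, -0.642517, -0.2094)–(-1.96733, 0, -0.2094)  len=0.7419
  (v9,v14,v12) [+-+] → (-1.59637, -0.642517, -0.2094)–(-0.983665, -1.70372, -0.2094)  len=1.2254
  (v13,v16,v14) [++-] → (-0.370966, -1.3553, -0.2094)–(-0.7825, -1.3553, -0.2094)  len=0.4115
  (v14,v16,v17) [-+-] → (-0.370966, -1.3553, -0.2094)–(0.7825, -1.3553, -0.2094)  len=1.1535
  (v14,v17,v12) [--+] → (-0.241734, -1.70372, -0.2094)–(-0.983665, -1.70372, -0.2094)  len=0.7419
  (v12,v17,v15) [+-+] → (-0.241734, -1.70372, -0.2094)–(0.983665, -1.70372, -0.2094)  len=1.2254
  (v16,v1,v17) [++-] → (0.988267, -0.998909, -0.2094)–(0.7825, -1.3553, -0.2094)  len=0.4115
  (v17,v1,v2) [-+-] → (0.988267, -0.998909, -0.2094)–(1.565, 0, -0.2094)  len=1.1534
  (v17,v2,v15) [--+] → (1.35463, -1.06121, -0.2094)–(0.983665, -1.70372, -0.2094)  len=0.7419
  (v15,v2,v0) [+-+] → (1.35463, -1.06121, -0.2094)–(1.96733, 0, -0.2094)  len=1.2254

Chained into 2 loop(s):
  loop 1: 12 segments, perimeter = 9.3899
  loop 2: 12 segments, perimeter = 11.8039
Total perimeter = 21.194

loops=2 perimeter=21.194


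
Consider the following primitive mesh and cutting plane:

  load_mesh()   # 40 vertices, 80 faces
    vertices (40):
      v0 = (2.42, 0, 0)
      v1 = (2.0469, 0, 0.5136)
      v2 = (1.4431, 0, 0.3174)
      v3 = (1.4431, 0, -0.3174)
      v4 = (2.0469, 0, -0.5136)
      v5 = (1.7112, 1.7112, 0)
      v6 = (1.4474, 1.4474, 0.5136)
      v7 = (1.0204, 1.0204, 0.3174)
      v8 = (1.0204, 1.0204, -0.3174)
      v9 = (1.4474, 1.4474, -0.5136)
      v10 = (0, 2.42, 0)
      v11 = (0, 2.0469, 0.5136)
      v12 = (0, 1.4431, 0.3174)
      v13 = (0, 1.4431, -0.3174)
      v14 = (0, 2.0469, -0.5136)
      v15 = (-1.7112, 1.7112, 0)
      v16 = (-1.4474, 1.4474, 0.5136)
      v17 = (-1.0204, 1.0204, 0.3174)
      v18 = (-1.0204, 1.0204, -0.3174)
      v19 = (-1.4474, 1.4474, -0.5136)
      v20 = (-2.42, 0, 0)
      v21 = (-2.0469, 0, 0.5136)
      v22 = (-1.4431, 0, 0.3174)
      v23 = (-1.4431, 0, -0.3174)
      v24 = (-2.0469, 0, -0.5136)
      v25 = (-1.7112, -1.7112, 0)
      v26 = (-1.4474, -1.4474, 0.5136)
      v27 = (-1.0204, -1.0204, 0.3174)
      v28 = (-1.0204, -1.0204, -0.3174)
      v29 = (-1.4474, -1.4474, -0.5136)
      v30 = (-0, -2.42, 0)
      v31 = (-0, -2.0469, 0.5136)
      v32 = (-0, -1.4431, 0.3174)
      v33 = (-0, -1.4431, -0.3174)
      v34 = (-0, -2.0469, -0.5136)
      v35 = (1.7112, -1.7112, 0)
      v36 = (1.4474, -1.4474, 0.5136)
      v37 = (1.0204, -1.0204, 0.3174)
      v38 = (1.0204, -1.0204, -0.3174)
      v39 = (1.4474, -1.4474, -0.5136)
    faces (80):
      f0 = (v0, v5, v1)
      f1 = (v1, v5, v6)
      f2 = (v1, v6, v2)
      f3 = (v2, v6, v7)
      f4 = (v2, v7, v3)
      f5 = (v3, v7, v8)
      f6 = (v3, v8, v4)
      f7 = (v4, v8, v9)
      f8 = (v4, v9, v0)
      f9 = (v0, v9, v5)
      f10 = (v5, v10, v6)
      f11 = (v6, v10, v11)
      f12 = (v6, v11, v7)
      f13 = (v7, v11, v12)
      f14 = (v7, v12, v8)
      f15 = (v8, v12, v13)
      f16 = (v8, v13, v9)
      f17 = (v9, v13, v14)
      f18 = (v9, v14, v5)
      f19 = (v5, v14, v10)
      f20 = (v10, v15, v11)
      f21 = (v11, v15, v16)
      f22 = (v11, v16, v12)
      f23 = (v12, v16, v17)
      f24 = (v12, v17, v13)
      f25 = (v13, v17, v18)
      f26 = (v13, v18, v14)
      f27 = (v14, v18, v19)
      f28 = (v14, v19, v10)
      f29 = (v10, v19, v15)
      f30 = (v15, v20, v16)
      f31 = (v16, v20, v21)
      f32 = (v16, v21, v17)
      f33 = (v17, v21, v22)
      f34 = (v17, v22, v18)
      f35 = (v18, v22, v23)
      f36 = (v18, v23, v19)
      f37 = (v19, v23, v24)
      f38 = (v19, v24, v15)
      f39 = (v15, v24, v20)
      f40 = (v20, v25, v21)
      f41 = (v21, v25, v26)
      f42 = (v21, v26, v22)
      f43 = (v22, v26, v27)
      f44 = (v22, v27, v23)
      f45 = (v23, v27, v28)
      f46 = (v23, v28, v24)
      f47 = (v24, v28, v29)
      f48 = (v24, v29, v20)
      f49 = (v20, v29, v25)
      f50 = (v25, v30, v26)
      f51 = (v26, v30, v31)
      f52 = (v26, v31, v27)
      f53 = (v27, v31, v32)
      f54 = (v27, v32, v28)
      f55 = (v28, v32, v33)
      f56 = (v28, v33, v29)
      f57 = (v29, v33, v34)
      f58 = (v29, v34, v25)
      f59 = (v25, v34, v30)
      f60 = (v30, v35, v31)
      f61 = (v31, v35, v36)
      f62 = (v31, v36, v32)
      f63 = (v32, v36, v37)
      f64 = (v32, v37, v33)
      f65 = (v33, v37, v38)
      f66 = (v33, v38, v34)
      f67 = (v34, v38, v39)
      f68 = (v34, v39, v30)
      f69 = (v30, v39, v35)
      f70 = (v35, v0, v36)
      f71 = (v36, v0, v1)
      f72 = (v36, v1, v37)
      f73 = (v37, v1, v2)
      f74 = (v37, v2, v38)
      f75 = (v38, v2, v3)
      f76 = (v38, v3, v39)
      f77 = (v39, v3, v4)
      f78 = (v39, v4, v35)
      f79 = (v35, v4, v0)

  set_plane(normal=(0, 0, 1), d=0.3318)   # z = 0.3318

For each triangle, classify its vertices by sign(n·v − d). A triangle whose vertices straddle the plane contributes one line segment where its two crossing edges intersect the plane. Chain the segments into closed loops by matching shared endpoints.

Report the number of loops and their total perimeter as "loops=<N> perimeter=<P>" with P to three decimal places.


Straddling triangles (32 of 80):
  (v0,v5,v1) [--+] → (1.92807, 0.605717, 0.3318)–(2.17897, 0, 0.3318)  len=0.6556
  (v1,v5,v6) [+-+] → (1.92807, 0.605717, 0.3318)–(1.54078, 1.54078, 0.3318)  len=1.0121
  (v1,v6,v2) [++-] → (1.44342, 0.106231, 0.3318)–(1.48742, 0, 0.3318)  len=0.1150
  (v2,v6,v7) [-+-] → (1.44342, 0.106231, 0.3318)–(1.05174, 1.05174, 0.3318)  len=1.0234
  (v5,v10,v6) [--+] → (0.935061, 1.79167, 0.3318)–(1.54078, 1.54078, 0.3318)  len=0.6556
  (v6,v10,v11) [+-+] → (0.935061, 1.79167, 0.3318)–(0, 2.17897, 0.3318)  len=1.0121
  (v6,v11,v7) [++-] → (0.945508, 1.09574, 0.3318)–(1.05174, 1.05174, 0.3318)  len=0.1150
  (v7,v11,v12) [-+-] → (0.945508, 1.09574, 0.3318)–(0, 1.48742, 0.3318)  len=1.0234
  (v10,v15,v11) [--+] → (-0.605717, 1.92807, 0.3318)–(0, 2.17897, 0.3318)  len=0.6556
  (v11,v15,v16) [+-+] → (-0.605717, 1.92807, 0.3318)–(-1.54078, 1.54078, 0.3318)  len=1.0121
  (v11,v16,v12) [++-] → (-0.106231, 1.44342, 0.3318)–(0, 1.48742, 0.3318)  len=0.1150
  (v12,v16,v17) [-+-] → (-0.106231, 1.44342, 0.3318)–(-1.05174, 1.05174, 0.3318)  len=1.0234
  (v15,v20,v16) [--+] → (-1.79167, 0.935061, 0.3318)–(-1.54078, 1.54078, 0.3318)  len=0.6556
  (v16,v20,v21) [+-+] → (-1.79167, 0.935061, 0.3318)–(-2.17897, 0, 0.3318)  len=1.0121
  (v16,v21,v17) [++-] → (-1.09574, 0.945508, 0.3318)–(-1.05174, 1.05174, 0.3318)  len=0.1150
  (v17,v21,v22) [-+-] → (-1.09574, 0.945508, 0.3318)–(-1.48742, 0, 0.3318)  len=1.0234
  (v20,v25,v21) [--+] → (-1.92807, -0.605717, 0.3318)–(-2.17897, 0, 0.3318)  len=0.6556
  (v21,v25,v26) [+-+] → (-1.92807, -0.605717, 0.3318)–(-1.54078, -1.54078, 0.3318)  len=1.0121
  (v21,v26,v22) [++-] → (-1.44342, -0.106231, 0.3318)–(-1.48742, 0, 0.3318)  len=0.1150
  (v22,v26,v27) [-+-] → (-1.44342, -0.106231, 0.3318)–(-1.05174, -1.05174, 0.3318)  len=1.0234
  (v25,v30,v26) [--+] → (-0.935061, -1.79167, 0.3318)–(-1.54078, -1.54078, 0.3318)  len=0.6556
  (v26,v30,v31) [+-+] → (-0.935061, -1.79167, 0.3318)–(0, -2.17897, 0.3318)  len=1.0121
  (v26,v31,v27) [++-] → (-0.945508, -1.09574, 0.3318)–(-1.05174, -1.05174, 0.3318)  len=0.1150
  (v27,v31,v32) [-+-] → (-0.945508, -1.09574, 0.3318)–(0, -1.48742, 0.3318)  len=1.0234
  (v30,v35,v31) [--+] → (0.605717, -1.92807, 0.3318)–(0, -2.17897, 0.3318)  len=0.6556
  (v31,v35,v36) [+-+] → (0.605717, -1.92807, 0.3318)–(1.54078, -1.54078, 0.3318)  len=1.0121
  (v31,v36,v32) [++-] → (0.106231, -1.44342, 0.3318)–(0, -1.48742, 0.3318)  len=0.1150
  (v32,v36,v37) [-+-] → (0.106231, -1.44342, 0.3318)–(1.05174, -1.05174, 0.3318)  len=1.0234
  (v35,v0,v36) [--+] → (1.79167, -0.935061, 0.3318)–(1.54078, -1.54078, 0.3318)  len=0.6556
  (v36,v0,v1) [+-+] → (1.79167, -0.935061, 0.3318)–(2.17897, 0, 0.3318)  len=1.0121
  (v36,v1,v37) [++-] → (1.09574, -0.945508, 0.3318)–(1.05174, -1.05174, 0.3318)  len=0.1150
  (v37,v1,v2) [-+-] → (1.09574, -0.945508, 0.3318)–(1.48742, 0, 0.3318)  len=1.0234

Chained into 2 loop(s):
  loop 1: 16 segments, perimeter = 13.3417
  loop 2: 16 segments, perimeter = 9.1073
Total perimeter = 22.449

loops=2 perimeter=22.449


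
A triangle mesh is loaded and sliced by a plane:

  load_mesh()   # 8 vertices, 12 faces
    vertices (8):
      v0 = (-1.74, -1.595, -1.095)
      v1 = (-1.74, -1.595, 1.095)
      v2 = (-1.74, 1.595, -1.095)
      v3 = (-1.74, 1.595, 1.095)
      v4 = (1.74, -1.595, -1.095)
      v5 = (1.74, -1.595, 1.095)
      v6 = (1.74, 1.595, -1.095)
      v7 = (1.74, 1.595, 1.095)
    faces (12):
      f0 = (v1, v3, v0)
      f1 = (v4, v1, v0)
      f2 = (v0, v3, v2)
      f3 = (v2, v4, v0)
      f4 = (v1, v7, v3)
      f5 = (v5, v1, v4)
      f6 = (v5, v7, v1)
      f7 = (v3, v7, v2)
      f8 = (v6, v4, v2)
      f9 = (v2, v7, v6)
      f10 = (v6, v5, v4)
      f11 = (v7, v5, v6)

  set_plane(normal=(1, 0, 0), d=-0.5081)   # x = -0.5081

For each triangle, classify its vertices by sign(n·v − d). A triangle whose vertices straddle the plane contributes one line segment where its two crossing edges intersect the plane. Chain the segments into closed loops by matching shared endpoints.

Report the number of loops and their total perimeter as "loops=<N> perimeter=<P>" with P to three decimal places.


Straddling triangles (8 of 12):
  (v4,v1,v0) [+--] → (-0.5081, -1.595, 0.319753)–(-0.5081, -1.595, -1.095)  len=1.4148
  (v2,v4,v0) [-+-] → (-0.5081, 0.465758, -1.095)–(-0.5081, -1.595, -1.095)  len=2.0608
  (v1,v7,v3) [-+-] → (-0.5081, -0.465758, 1.095)–(-0.5081, 1.595, 1.095)  len=2.0608
  (v5,v1,v4) [+-+] → (-0.5081, -1.595, 1.095)–(-0.5081, -1.595, 0.319753)  len=0.7752
  (v5,v7,v1) [++-] → (-0.5081, -0.465758, 1.095)–(-0.5081, -1.595, 1.095)  len=1.1292
  (v3,v7,v2) [-+-] → (-0.5081, 1.595, 1.095)–(-0.5081, 1.595, -0.319753)  len=1.4148
  (v6,v4,v2) [++-] → (-0.5081, 0.465758, -1.095)–(-0.5081, 1.595, -1.095)  len=1.1292
  (v2,v7,v6) [-++] → (-0.5081, 1.595, -0.319753)–(-0.5081, 1.595, -1.095)  len=0.7752

Chained into 1 loop(s):
  loop 1: 8 segments, perimeter = 10.7600
Total perimeter = 10.760

loops=1 perimeter=10.760


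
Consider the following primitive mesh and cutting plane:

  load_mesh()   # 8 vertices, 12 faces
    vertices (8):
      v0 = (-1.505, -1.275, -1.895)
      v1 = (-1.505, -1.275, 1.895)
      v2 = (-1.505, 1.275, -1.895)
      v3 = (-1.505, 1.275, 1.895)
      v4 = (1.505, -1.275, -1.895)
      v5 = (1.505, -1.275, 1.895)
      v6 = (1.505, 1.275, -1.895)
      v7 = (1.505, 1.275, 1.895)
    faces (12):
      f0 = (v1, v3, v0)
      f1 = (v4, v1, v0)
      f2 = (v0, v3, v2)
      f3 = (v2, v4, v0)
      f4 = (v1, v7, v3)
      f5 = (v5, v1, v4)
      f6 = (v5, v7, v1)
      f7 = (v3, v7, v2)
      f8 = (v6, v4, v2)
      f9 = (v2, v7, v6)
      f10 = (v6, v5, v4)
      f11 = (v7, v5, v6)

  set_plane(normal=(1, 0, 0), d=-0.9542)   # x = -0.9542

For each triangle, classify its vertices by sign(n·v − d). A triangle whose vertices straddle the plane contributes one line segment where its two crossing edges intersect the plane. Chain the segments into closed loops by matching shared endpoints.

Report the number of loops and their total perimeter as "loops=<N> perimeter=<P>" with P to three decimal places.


loops=1 perimeter=12.680

Straddling triangles (8 of 12):
  (v4,v1,v0) [+--] → (-0.9542, -1.275, 1.20147)–(-0.9542, -1.275, -1.895)  len=3.0965
  (v2,v4,v0) [-+-] → (-0.9542, 0.808375, -1.895)–(-0.9542, -1.275, -1.895)  len=2.0834
  (v1,v7,v3) [-+-] → (-0.9542, -0.808375, 1.895)–(-0.9542, 1.275, 1.895)  len=2.0834
  (v5,v1,v4) [+-+] → (-0.9542, -1.275, 1.895)–(-0.9542, -1.275, 1.20147)  len=0.6935
  (v5,v7,v1) [++-] → (-0.9542, -0.808375, 1.895)–(-0.9542, -1.275, 1.895)  len=0.4666
  (v3,v7,v2) [-+-] → (-0.9542, 1.275, 1.895)–(-0.9542, 1.275, -1.20147)  len=3.0965
  (v6,v4,v2) [++-] → (-0.9542, 0.808375, -1.895)–(-0.9542, 1.275, -1.895)  len=0.4666
  (v2,v7,v6) [-++] → (-0.9542, 1.275, -1.20147)–(-0.9542, 1.275, -1.895)  len=0.6935

Chained into 1 loop(s):
  loop 1: 8 segments, perimeter = 12.6800
Total perimeter = 12.680


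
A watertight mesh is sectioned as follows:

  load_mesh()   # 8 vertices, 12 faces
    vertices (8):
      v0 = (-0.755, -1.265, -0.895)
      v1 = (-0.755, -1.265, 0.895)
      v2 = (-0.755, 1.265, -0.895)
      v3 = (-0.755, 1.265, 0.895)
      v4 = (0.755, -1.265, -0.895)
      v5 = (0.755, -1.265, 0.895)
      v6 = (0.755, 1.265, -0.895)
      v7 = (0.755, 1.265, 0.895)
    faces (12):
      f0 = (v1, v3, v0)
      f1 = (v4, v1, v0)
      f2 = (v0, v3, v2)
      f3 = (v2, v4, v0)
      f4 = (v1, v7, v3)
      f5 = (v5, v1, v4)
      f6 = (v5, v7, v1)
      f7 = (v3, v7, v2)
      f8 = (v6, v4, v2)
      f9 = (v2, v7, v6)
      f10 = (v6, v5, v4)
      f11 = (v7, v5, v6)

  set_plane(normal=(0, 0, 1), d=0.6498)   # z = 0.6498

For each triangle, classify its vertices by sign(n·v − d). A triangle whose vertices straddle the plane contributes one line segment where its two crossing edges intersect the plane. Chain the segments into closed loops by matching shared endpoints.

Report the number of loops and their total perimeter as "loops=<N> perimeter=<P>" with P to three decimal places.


Straddling triangles (8 of 12):
  (v1,v3,v0) [++-] → (-0.755, 0.918432, 0.6498)–(-0.755, -1.265, 0.6498)  len=2.1834
  (v4,v1,v0) [-+-] → (-0.548155, -1.265, 0.6498)–(-0.755, -1.265, 0.6498)  len=0.2068
  (v0,v3,v2) [-+-] → (-0.755, 0.918432, 0.6498)–(-0.755, 1.265, 0.6498)  len=0.3466
  (v5,v1,v4) [++-] → (-0.548155, -1.265, 0.6498)–(0.755, -1.265, 0.6498)  len=1.3032
  (v3,v7,v2) [++-] → (0.548155, 1.265, 0.6498)–(-0.755, 1.265, 0.6498)  len=1.3032
  (v2,v7,v6) [-+-] → (0.548155, 1.265, 0.6498)–(0.755, 1.265, 0.6498)  len=0.2068
  (v6,v5,v4) [-+-] → (0.755, -0.918432, 0.6498)–(0.755, -1.265, 0.6498)  len=0.3466
  (v7,v5,v6) [++-] → (0.755, -0.918432, 0.6498)–(0.755, 1.265, 0.6498)  len=2.1834

Chained into 1 loop(s):
  loop 1: 8 segments, perimeter = 8.0800
Total perimeter = 8.080

loops=1 perimeter=8.080


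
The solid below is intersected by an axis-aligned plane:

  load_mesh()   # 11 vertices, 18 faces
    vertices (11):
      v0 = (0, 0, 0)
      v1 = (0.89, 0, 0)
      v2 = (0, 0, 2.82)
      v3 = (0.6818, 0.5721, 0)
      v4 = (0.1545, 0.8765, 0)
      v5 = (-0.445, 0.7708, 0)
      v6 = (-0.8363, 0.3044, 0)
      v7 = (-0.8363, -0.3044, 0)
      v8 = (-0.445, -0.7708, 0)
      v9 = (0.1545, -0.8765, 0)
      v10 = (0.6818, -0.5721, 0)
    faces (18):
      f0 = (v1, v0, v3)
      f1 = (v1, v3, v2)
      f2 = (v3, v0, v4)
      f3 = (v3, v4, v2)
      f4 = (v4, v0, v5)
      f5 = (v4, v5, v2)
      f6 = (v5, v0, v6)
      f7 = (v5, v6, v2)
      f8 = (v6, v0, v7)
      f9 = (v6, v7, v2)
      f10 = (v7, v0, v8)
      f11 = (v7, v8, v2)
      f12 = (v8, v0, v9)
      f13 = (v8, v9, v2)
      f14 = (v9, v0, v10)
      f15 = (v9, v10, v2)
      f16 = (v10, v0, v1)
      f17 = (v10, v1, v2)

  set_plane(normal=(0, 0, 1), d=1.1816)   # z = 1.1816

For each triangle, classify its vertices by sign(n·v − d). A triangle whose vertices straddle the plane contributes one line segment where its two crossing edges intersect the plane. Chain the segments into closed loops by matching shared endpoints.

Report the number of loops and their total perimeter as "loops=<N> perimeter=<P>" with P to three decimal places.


Straddling triangles (9 of 18):
  (v1,v3,v2) [--+] → (0.396121, 0.332386, 1.1816)–(0.517084, 0, 1.1816)  len=0.3537
  (v3,v4,v2) [--+] → (0.0897634, 0.50924, 1.1816)–(0.396121, 0.332386, 1.1816)  len=0.3537
  (v4,v5,v2) [--+] → (-0.258542, 0.447829, 1.1816)–(0.0897634, 0.50924, 1.1816)  len=0.3537
  (v5,v6,v2) [--+] → (-0.485884, 0.176854, 1.1816)–(-0.258542, 0.447829, 1.1816)  len=0.3537
  (v6,v7,v2) [--+] → (-0.485884, -0.176854, 1.1816)–(-0.485884, 0.176854, 1.1816)  len=0.3537
  (v7,v8,v2) [--+] → (-0.258542, -0.447829, 1.1816)–(-0.485884, -0.176854, 1.1816)  len=0.3537
  (v8,v9,v2) [--+] → (0.0897634, -0.50924, 1.1816)–(-0.258542, -0.447829, 1.1816)  len=0.3537
  (v9,v10,v2) [--+] → (0.396121, -0.332386, 1.1816)–(0.0897634, -0.50924, 1.1816)  len=0.3537
  (v10,v1,v2) [--+] → (0.517084, 0, 1.1816)–(0.396121, -0.332386, 1.1816)  len=0.3537

Chained into 1 loop(s):
  loop 1: 9 segments, perimeter = 3.1834
Total perimeter = 3.183

loops=1 perimeter=3.183


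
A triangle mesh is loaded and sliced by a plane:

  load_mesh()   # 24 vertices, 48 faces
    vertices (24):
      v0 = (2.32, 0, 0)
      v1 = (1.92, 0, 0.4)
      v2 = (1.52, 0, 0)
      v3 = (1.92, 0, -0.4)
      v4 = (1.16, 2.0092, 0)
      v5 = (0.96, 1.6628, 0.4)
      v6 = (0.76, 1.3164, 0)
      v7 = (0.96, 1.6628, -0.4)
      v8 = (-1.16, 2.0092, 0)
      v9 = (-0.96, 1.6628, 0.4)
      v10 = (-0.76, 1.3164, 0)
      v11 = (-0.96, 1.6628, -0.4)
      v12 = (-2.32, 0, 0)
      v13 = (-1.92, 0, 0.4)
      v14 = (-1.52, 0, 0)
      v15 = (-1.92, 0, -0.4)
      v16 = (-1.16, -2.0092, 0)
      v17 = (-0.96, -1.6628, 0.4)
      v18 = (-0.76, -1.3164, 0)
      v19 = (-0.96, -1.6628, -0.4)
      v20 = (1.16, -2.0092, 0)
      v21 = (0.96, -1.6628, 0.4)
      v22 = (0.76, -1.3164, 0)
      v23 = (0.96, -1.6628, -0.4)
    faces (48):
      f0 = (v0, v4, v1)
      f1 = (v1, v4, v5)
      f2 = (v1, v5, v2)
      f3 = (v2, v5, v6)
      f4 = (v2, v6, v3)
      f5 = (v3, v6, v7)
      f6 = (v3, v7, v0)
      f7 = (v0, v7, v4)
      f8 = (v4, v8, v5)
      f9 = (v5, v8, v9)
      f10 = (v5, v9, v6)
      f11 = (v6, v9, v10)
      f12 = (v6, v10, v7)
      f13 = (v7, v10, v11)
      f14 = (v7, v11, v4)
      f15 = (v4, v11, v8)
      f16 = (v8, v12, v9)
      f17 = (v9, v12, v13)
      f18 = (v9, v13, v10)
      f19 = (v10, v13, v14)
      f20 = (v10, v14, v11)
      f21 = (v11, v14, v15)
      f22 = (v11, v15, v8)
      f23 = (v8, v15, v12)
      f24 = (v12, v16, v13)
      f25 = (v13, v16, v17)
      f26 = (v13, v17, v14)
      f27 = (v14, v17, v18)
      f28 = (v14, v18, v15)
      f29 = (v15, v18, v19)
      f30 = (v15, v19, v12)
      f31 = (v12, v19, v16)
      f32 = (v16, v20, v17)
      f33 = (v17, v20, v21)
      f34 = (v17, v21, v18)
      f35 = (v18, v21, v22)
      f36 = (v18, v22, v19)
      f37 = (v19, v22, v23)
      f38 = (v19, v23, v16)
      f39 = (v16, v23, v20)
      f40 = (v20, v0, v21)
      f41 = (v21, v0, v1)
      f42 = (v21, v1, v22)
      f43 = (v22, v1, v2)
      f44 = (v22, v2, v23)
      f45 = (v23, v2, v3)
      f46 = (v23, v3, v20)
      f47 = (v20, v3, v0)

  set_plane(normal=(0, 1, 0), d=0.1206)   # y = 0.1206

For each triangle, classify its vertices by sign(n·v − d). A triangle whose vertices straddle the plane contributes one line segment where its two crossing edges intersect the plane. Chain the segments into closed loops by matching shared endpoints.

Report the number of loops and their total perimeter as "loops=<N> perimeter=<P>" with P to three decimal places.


loops=2 perimeter=4.525

Straddling triangles (16 of 48):
  (v0,v4,v1) [-+-] → (2.25037, 0.1206, 0)–(1.87438, 0.1206, 0.37599)  len=0.5317
  (v1,v4,v5) [-++] → (1.87438, 0.1206, 0.37599)–(1.85037, 0.1206, 0.4)  len=0.0340
  (v1,v5,v2) [-+-] → (1.85037, 0.1206, 0.4)–(1.47938, 0.1206, 0.0290113)  len=0.5247
  (v2,v5,v6) [-++] → (1.47938, 0.1206, 0.0290113)–(1.45037, 0.1206, 0)  len=0.0410
  (v2,v6,v3) [-+-] → (1.45037, 0.1206, 0)–(1.81373, 0.1206, -0.363355)  len=0.5139
  (v3,v6,v7) [-++] → (1.81373, 0.1206, -0.363355)–(1.85037, 0.1206, -0.4)  len=0.0518
  (v3,v7,v0) [-+-] → (1.85037, 0.1206, -0.4)–(2.22136, 0.1206, -0.0290113)  len=0.5247
  (v0,v7,v4) [-++] → (2.22136, 0.1206, -0.0290113)–(2.25037, 0.1206, 0)  len=0.0410
  (v8,v12,v9) [+-+] → (-2.25037, 0.1206, 0)–(-2.22136, 0.1206, 0.0290113)  len=0.0410
  (v9,v12,v13) [+--] → (-2.22136, 0.1206, 0.0290113)–(-1.85037, 0.1206, 0.4)  len=0.5247
  (v9,v13,v10) [+-+] → (-1.85037, 0.1206, 0.4)–(-1.81373, 0.1206, 0.363355)  len=0.0518
  (v10,v13,v14) [+--] → (-1.81373, 0.1206, 0.363355)–(-1.45037, 0.1206, 0)  len=0.5139
  (v10,v14,v11) [+-+] → (-1.45037, 0.1206, 0)–(-1.47938, 0.1206, -0.0290113)  len=0.0410
  (v11,v14,v15) [+--] → (-1.47938, 0.1206, -0.0290113)–(-1.85037, 0.1206, -0.4)  len=0.5247
  (v11,v15,v8) [+-+] → (-1.85037, 0.1206, -0.4)–(-1.87438, 0.1206, -0.37599)  len=0.0340
  (v8,v15,v12) [+--] → (-1.87438, 0.1206, -0.37599)–(-2.25037, 0.1206, 0)  len=0.5317

Chained into 2 loop(s):
  loop 1: 8 segments, perimeter = 2.2627
  loop 2: 8 segments, perimeter = 2.2627
Total perimeter = 4.525


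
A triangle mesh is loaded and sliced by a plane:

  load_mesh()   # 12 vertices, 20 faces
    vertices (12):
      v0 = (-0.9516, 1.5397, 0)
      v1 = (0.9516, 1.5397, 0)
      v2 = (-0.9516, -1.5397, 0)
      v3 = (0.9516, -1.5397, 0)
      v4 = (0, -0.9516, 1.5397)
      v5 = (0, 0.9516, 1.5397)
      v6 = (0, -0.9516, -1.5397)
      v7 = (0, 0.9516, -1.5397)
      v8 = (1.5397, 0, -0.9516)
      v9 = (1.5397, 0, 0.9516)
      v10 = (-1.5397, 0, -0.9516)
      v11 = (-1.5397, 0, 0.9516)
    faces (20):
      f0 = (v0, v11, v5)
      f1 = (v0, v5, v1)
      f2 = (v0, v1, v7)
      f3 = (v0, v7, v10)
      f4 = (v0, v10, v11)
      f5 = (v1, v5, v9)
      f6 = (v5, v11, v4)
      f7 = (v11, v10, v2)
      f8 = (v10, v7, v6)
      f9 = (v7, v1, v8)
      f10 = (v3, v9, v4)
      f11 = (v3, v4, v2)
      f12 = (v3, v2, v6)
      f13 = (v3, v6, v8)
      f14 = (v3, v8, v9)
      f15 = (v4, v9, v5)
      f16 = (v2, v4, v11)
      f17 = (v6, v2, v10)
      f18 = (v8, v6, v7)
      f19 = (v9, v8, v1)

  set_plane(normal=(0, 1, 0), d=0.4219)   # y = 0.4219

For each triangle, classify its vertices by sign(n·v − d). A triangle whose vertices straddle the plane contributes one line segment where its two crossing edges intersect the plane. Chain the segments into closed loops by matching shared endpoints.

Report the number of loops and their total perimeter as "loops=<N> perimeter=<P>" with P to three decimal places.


Straddling triangles (10 of 20):
  (v0,v11,v5) [+-+] → (-1.37855, 0.4219, 0.690848)–(-0.857061, 0.4219, 1.21234)  len=0.7375
  (v0,v7,v10) [++-] → (-0.857061, 0.4219, -1.21234)–(-1.37855, 0.4219, -0.690848)  len=0.7375
  (v0,v10,v11) [+--] → (-1.37855, 0.4219, -0.690848)–(-1.37855, 0.4219, 0.690848)  len=1.3817
  (v1,v5,v9) [++-] → (0.857061, 0.4219, 1.21234)–(1.37855, 0.4219, 0.690848)  len=0.7375
  (v5,v11,v4) [+--] → (-0.857061, 0.4219, 1.21234)–(0, 0.4219, 1.5397)  len=0.9175
  (v10,v7,v6) [-+-] → (-0.857061, 0.4219, -1.21234)–(0, 0.4219, -1.5397)  len=0.9175
  (v7,v1,v8) [++-] → (1.37855, 0.4219, -0.690848)–(0.857061, 0.4219, -1.21234)  len=0.7375
  (v4,v9,v5) [--+] → (0.857061, 0.4219, 1.21234)–(0, 0.4219, 1.5397)  len=0.9175
  (v8,v6,v7) [--+] → (0, 0.4219, -1.5397)–(0.857061, 0.4219, -1.21234)  len=0.9175
  (v9,v8,v1) [--+] → (1.37855, 0.4219, -0.690848)–(1.37855, 0.4219, 0.690848)  len=1.3817

Chained into 1 loop(s):
  loop 1: 10 segments, perimeter = 9.3832
Total perimeter = 9.383

loops=1 perimeter=9.383
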